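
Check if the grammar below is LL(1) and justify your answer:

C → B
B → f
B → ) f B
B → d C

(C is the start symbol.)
Yes, the grammar is LL(1).

For B:
  PREDICT(B → f) = { 'f' }
  PREDICT(B → ')' f B) = { ')' }
  PREDICT(B → d C) = { 'd' }
C has a single production, so nothing to check there.

All predict sets are disjoint. The grammar IS LL(1).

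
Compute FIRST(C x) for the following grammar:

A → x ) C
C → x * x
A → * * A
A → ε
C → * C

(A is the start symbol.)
FIRST sets of the non-terminals involved (from the grammar, by fixed-point iteration):
  FIRST(C) = { '*', 'x' }

To compute FIRST(C x), process the symbols left to right:
Symbol C is a non-terminal. Add FIRST(C) \ {ε} = { '*', 'x' }
C is not nullable (ε ∉ FIRST(C)), so stop here.
FIRST(C x) = { '*', 'x' }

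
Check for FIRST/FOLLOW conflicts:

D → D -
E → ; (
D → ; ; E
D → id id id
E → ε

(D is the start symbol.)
No FIRST/FOLLOW conflicts.

Nullable non-terminals: E.

E: nullable alternative(s) E → ε; FOLLOW(E) = { $, '-' }
  E → ; (: FIRST \ {ε} = { ';' } — disjoint from FOLLOW(E)
  E → ε: FIRST \ {ε} = { } — this is the only nullable alternative, skip

D has no nullable alternative, so no FIRST/FOLLOW check is needed there.

No FIRST/FOLLOW conflicts found.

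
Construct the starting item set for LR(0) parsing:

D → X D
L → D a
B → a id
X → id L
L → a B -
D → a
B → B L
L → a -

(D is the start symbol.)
{ [D → . X D], [D → . a], [D' → . D], [X → . id L] }

First, augment the grammar with D' → D
I₀ = CLOSURE({ [D' → . D] }):
  [D' → . D] has the dot before D: add [D → . X D], [D → . a]
  [D → . X D] has the dot before X: add [X → . id L]
No further items can be added.

I₀ = { [D → . X D], [D → . a], [D' → . D], [X → . id L] }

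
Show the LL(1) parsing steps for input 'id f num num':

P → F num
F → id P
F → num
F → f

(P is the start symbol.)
Stack is shown with the top on the left.

Stack        Input           Action
-----------------------------------
P $          id f num num $  output P → F num
F num $      id f num num $  output F → id P
id P num $   id f num num $  match 'id'
P num $      f num num $     output P → F num
F num num $  f num num $     output F → f
f num num $  f num num $     match 'f'
num num $    num num $       match 'num'
num $        num $           match 'num'
$            $               accept

The string is accepted.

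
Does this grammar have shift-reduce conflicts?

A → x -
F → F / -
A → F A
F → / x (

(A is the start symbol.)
A shift-reduce conflict occurs when an LR(0) state has both:
  - a complete (reduce) item [A → α .] (dot at the end), and
  - a shift item [B → β . c γ] (dot before a terminal).

Augment with A' → A and build the canonical LR(0) collection (I0 = CLOSURE({[A' → . A]}), then GOTO on every symbol after a dot until no new states appear). It has 11 states:
  I0: { [A → . F A], [A → . x -], [A' → . A], [F → . / x (], [F → . F / -] }  — shift
  I1: { [F → / . x (] }  — shift
  I2: { [A' → A .] }  — accept
  I3: { [A → . F A], [A → . x -], [A → F . A], [F → . / x (], [F → . F / -], [F → F . / -] }  — shift
  I4: { [A → x . -] }  — shift
  I5: { [A → x - .] }  — reduce
  I6: { [F → / . x (], [F → F / . -] }  — shift
  I7: { [A → F A .] }  — reduce
  I8: { [F → F / - .] }  — reduce
  I9: { [F → / x . (] }  — shift
  I10: { [F → / x ( .] }  — reduce

No state contains both a complete item and a shift item.

Answer: No shift-reduce conflicts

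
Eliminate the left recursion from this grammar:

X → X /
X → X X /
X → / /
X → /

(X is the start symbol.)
X → / / X'
X → / X'
X' → / X'
X' → X / X'
X' → ε

X is directly left-recursive. The standard transformation for
  A → A α₁ | ... | A α_m | β₁ | ... | β_n
is
  A  → β₁ A' | ... | β_n A'
  A' → α₁ A' | ... | α_m A' | ε

X → / / becomes X → / / X'
X → / becomes X → / X'
X → X / becomes X' → / X'
X → X X / becomes X' → X / X'
Add X' → ε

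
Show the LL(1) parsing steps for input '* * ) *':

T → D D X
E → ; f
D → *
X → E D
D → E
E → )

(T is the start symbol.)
LL(1) parsing maintains a stack (initially the start symbol over $) and the input. At each step: if the stack top is a terminal, match it against the current input token; if it is a non-terminal N, replace it with the RHS of M[N, lookahead] (the unique production whose predict set contains the lookahead).

Stack is shown with the top on the left.

Stack    Input      Action
--------------------------
T $      * * ) * $  output T → D D X
D D X $  * * ) * $  output D → *
* D X $  * * ) * $  match '*'
D X $    * ) * $    output D → *
* X $    * ) * $    match '*'
X $      ) * $      output X → E D
E D $    ) * $      output E → )
) D $    ) * $      match ')'
D $      * $        output D → *
* $      * $        match '*'
$        $          accept

The string is accepted.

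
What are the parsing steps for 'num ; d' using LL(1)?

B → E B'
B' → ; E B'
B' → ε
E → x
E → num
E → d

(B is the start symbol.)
LL(1) parsing maintains a stack (initially the start symbol over $) and the input. At each step: if the stack top is a terminal, match it against the current input token; if it is a non-terminal N, replace it with the RHS of M[N, lookahead] (the unique production whose predict set contains the lookahead).

Stack is shown with the top on the left.

Stack     Input      Action
---------------------------
B $       num ; d $  output B → E B'
E B' $    num ; d $  output E → num
num B' $  num ; d $  match 'num'
B' $      ; d $      output B' → ; E B'
; E B' $  ; d $      match ';'
E B' $    d $        output E → d
d B' $    d $        match 'd'
B' $      $          output B' → ε
$         $          accept

The string is accepted.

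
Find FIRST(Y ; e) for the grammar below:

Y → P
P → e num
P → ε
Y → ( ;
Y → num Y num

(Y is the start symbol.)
{ '(', ';', 'e', 'num' }

FIRST sets of the non-terminals involved (from the grammar, by fixed-point iteration):
  FIRST(Y) = { '(', 'e', 'num', ε }

To compute FIRST(Y ; e), process the symbols left to right:
Symbol Y is a non-terminal. Add FIRST(Y) \ {ε} = { '(', 'e', 'num' }
Y is nullable (ε ∈ FIRST(Y)), continue to the next symbol.
Symbol ; is a terminal. Add ';' and stop.
FIRST(Y ; e) = { '(', ';', 'e', 'num' }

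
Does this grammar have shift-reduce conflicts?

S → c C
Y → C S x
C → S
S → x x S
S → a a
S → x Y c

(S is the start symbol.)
No shift-reduce conflicts

Augment with S' → S and build the canonical LR(0) collection (I0 = CLOSURE({[S' → . S]}), then GOTO on every symbol after a dot until no new states appear). It has 15 states:
  I0: { [S → . a a], [S → . c C], [S → . x Y c], [S → . x x S], [S' → . S] }  — shift
  I1: { [S' → S .] }  — accept
  I2: { [S → a . a] }  — shift
  I3: { [C → . S], [S → . a a], [S → . c C], [S → . x Y c], [S → . x x S], [S → c . C] }  — shift
  I4: { [C → . S], [S → . a a], [S → . c C], [S → . x Y c], [S → . x x S], [S → x . Y c], [S → x . x S], [Y → . C S x] }  — shift
  I5: { [S → . a a], [S → . c C], [S → . x Y c], [S → . x x S], [Y → C . S x] }  — shift
  I6: { [C → S .] }  — reduce
  I7: { [S → x Y . c] }  — shift
  I8: { [C → . S], [S → . a a], [S → . c C], [S → . x Y c], [S → . x x S], [S → x . Y c], [S → x . x S], [S → x x . S], [Y → . C S x] }  — shift
  I9: { [C → S .], [S → x x S .] }  — 2 reduces
  I10: { [S → x Y c .] }  — reduce
  I11: { [Y → C S . x] }  — shift
  I12: { [Y → C S x .] }  — reduce
  I13: { [S → c C .] }  — reduce
  I14: { [S → a a .] }  — reduce

No state contains both a complete item and a shift item.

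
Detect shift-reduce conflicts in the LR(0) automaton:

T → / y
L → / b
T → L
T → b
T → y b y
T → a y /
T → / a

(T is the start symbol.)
A shift-reduce conflict occurs when an LR(0) state has both:
  - a complete (reduce) item [A → α .] (dot at the end), and
  - a shift item [B → β . c γ] (dot before a terminal).

Augment with T' → T and build the canonical LR(0) collection (I0 = CLOSURE({[T' → . T]}), then GOTO on every symbol after a dot until no new states appear). It has 14 states:
  I0: { [L → . / b], [T → . / a], [T → . / y], [T → . L], [T → . a y /], [T → . b], [T → . y b y], [T' → . T] }  — shift
  I1: { [L → / . b], [T → / . a], [T → / . y] }  — shift
  I2: { [T → L .] }  — reduce
  I3: { [T' → T .] }  — accept
  I4: { [T → a . y /] }  — shift
  I5: { [T → b .] }  — reduce
  I6: { [T → y . b y] }  — shift
  I7: { [T → y b . y] }  — shift
  I8: { [T → y b y .] }  — reduce
  I9: { [T → a y . /] }  — shift
  I10: { [T → a y / .] }  — reduce
  I11: { [T → / a .] }  — reduce
  I12: { [L → / b .] }  — reduce
  I13: { [T → / y .] }  — reduce

No state contains both a complete item and a shift item.

Answer: No shift-reduce conflicts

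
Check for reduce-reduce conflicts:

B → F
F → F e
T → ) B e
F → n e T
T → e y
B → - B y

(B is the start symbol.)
A reduce-reduce conflict occurs when an LR(0) state has two complete items [A → α .] and [B → β .] — both call for a reduction, and with no lookahead the parser cannot choose between them.

Augment with B' → B and build the canonical LR(0) collection (I0 = CLOSURE({[B' → . B]}), then GOTO on every symbol after a dot until no new states appear). It has 15 states:
  I0: { [B → . - B y], [B → . F], [B' → . B], [F → . F e], [F → . n e T] }  — shift
  I1: { [B → - . B y], [B → . - B y], [B → . F], [F → . F e], [F → . n e T] }  — shift
  I2: { [B' → B .] }  — accept
  I3: { [B → F .], [F → F . e] }  — shift, reduce
  I4: { [F → n . e T] }  — shift
  I5: { [F → n e . T], [T → . ) B e], [T → . e y] }  — shift
  I6: { [B → . - B y], [B → . F], [F → . F e], [F → . n e T], [T → ) . B e] }  — shift
  I7: { [F → n e T .] }  — reduce
  I8: { [T → e . y] }  — shift
  I9: { [T → e y .] }  — reduce
  I10: { [T → ) B . e] }  — shift
  I11: { [T → ) B e .] }  — reduce
  I12: { [F → F e .] }  — reduce
  I13: { [B → - B . y] }  — shift
  I14: { [B → - B y .] }  — reduce

No state contains more than one complete item.

Answer: No reduce-reduce conflicts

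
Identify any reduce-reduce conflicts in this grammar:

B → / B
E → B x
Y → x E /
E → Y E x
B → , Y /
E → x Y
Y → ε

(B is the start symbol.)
Yes — I11: [E → x Y .] vs [Y → .]

A reduce-reduce conflict occurs when an LR(0) state has two complete items [A → α .] and [B → β .] — both call for a reduction, and with no lookahead the parser cannot choose between them.

Augment with B' → B and build the canonical LR(0) collection (I0 = CLOSURE({[B' → . B]}), then GOTO on every symbol after a dot until no new states appear). It has 17 states:
  I0: { [B → . , Y /], [B → . / B], [B' → . B] }  — shift
  I1: { [B → , . Y /], [Y → . x E /], [Y → .] }  — shift, reduce
  I2: { [B → . , Y /], [B → . / B], [B → / . B] }  — shift
  I3: { [B' → B .] }  — accept
  I4: { [B → / B .] }  — reduce
  I5: { [B → , Y . /] }  — shift
  I6: { [B → . , Y /], [B → . / B], [E → . B x], [E → . Y E x], [E → . x Y], [Y → . x E /], [Y → .], [Y → x . E /] }  — shift, reduce
  I7: { [E → B . x] }  — shift
  I8: { [Y → x E . /] }  — shift
  I9: { [B → . , Y /], [B → . / B], [E → . B x], [E → . Y E x], [E → . x Y], [E → Y . E x], [Y → . x E /], [Y → .] }  — shift, reduce
  I10: { [B → . , Y /], [B → . / B], [E → . B x], [E → . Y E x], [E → . x Y], [E → x . Y], [Y → . x E /], [Y → .], [Y → x . E /] }  — shift, reduce
  I11: { [B → . , Y /], [B → . / B], [E → . B x], [E → . Y E x], [E → . x Y], [E → Y . E x], [E → x Y .], [Y → . x E /], [Y → .] }  — shift, 2 reduces
  I12: { [E → Y E . x] }  — shift
  I13: { [E → Y E x .] }  — reduce
  I14: { [Y → x E / .] }  — reduce
  I15: { [E → B x .] }  — reduce
  I16: { [B → , Y / .] }  — reduce

I11 contains complete items [E → x Y .], [Y → .] — reduce-reduce conflict.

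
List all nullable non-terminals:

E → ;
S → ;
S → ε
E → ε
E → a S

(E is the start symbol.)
ε-productions: S → ε, E → ε
So S, E are immediately nullable.
Every non-terminal is now nullable.
Nullable = { 'E', 'S' }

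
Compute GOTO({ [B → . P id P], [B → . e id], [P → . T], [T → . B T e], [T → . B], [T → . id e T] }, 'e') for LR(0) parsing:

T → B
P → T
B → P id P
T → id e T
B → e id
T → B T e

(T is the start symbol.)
{ [B → e . id] }

GOTO(I, 'e') = CLOSURE({ [A → αX.β] : [A → α.Xβ] ∈ I, X = 'e' })

Items with dot before 'e', with the dot advanced:
  [B → . e id] → [B → e . id]
Closure adds nothing (no advanced item has the dot before a non-terminal).

GOTO = { [B → e . id] }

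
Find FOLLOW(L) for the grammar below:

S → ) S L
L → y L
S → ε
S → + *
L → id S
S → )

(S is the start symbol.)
{ $, 'id', 'y' }

In S → ) S L: L is at the end, add FOLLOW(S)
In L → y L: L is at the end; this adds FOLLOW(L) to itself — nothing new

The FOLLOW sets referred to above (computed the same way, to a fixed point):
  FOLLOW(S) = { $, 'id', 'y' }

Taking the union: FOLLOW(L) = { $, 'id', 'y' }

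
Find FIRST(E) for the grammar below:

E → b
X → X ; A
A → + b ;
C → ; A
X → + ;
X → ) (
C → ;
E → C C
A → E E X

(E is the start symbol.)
To compute FIRST(E), examine every production with E on the left-hand side, reading each right-hand side left to right until a non-nullable symbol is reached.

FIRST sets of the other non-terminals involved (by the same procedure, iterated to a fixed point):
  FIRST(C) = { ';' }

From E → b:
  - b is a terminal: add 'b' and stop
From E → C C:
  - C is a non-terminal: add FIRST(C) \ {ε} = { ';' }
    C is not nullable, so stop

Collecting: FIRST(E) = { ';', 'b' }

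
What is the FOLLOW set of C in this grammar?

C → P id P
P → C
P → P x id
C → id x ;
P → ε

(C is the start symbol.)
C is the start symbol, so $ ∈ FOLLOW(C).
In P → C: C is at the end, add FOLLOW(P)

The FOLLOW sets referred to above (computed the same way, to a fixed point):
  FOLLOW(P) = { $, 'id', 'x' }

Taking the union: FOLLOW(C) = { $, 'id', 'x' }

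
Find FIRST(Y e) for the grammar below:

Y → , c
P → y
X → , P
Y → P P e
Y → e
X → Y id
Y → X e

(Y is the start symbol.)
FIRST sets of the non-terminals involved (from the grammar, by fixed-point iteration):
  FIRST(Y) = { ',', 'e', 'y' }

To compute FIRST(Y e), process the symbols left to right:
Symbol Y is a non-terminal. Add FIRST(Y) \ {ε} = { ',', 'e', 'y' }
Y is not nullable (ε ∉ FIRST(Y)), so stop here.
FIRST(Y e) = { ',', 'e', 'y' }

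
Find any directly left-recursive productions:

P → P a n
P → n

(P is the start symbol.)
Direct left recursion occurs when N → N α for some non-terminal N (the right-hand side begins with the left-hand side itself).

P → P a n: LEFT RECURSIVE (starts with P)
P → n: starts with n

The grammar has direct left recursion on: P.

Answer: Yes, P is left-recursive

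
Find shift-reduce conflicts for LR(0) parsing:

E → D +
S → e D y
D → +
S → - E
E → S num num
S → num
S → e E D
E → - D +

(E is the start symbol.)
Augment with E' → E and build the canonical LR(0) collection (I0 = CLOSURE({[E' → . E]}), then GOTO on every symbol after a dot until no new states appear). It has 18 states:
  I0: { [D → . +], [E → . - D +], [E → . D +], [E → . S num num], [E' → . E], [S → . - E], [S → . e D y], [S → . e E D], [S → . num] }  — shift
  I1: { [D → + .] }  — reduce
  I2: { [D → . +], [E → - . D +], [E → . - D +], [E → . D +], [E → . S num num], [S → - . E], [S → . - E], [S → . e D y], [S → . e E D], [S → . num] }  — shift
  I3: { [E → D . +] }  — shift
  I4: { [E' → E .] }  — accept
  I5: { [E → S . num num] }  — shift
  I6: { [D → . +], [E → . - D +], [E → . D +], [E → . S num num], [S → . - E], [S → . e D y], [S → . e E D], [S → . num], [S → e . D y], [S → e . E D] }  — shift
  I7: { [S → num .] }  — reduce
  I8: { [E → D . +], [S → e D . y] }  — shift
  I9: { [D → . +], [S → e E . D] }  — shift
  I10: { [S → e E D .] }  — reduce
  I11: { [E → D + .] }  — reduce
  I12: { [S → e D y .] }  — reduce
  I13: { [E → S num . num] }  — shift
  I14: { [E → S num num .] }  — reduce
  I15: { [E → - D . +], [E → D . +] }  — shift
  I16: { [S → - E .] }  — reduce
  I17: { [E → - D + .], [E → D + .] }  — 2 reduces

No state contains both a complete item and a shift item.

Answer: No shift-reduce conflicts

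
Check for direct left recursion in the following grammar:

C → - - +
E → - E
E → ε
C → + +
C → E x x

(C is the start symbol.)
No direct left recursion

C → - - +: starts with '-'
E → - E: starts with '-'
E → ε: starts with ε
C → + +: starts with '+'
C → E x x: starts with E

No direct left recursion found.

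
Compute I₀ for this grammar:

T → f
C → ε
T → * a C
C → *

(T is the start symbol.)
{ [T → . * a C], [T → . f], [T' → . T] }

First, augment the grammar with T' → T
I₀ = CLOSURE({ [T' → . T] }):
  [T' → . T] has the dot before T: add [T → . f], [T → . * a C]
No further items can be added.

I₀ = { [T → . * a C], [T → . f], [T' → . T] }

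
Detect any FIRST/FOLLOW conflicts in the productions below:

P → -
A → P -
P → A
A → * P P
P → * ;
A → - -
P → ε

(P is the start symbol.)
Nullable non-terminals: P.
FIRST sets used below: FIRST(A) = { '*', '-' }

P: nullable alternative(s) P → ε; FOLLOW(P) = { $, '*', '-' }
  P → -: FIRST \ {ε} = { '-' } — overlaps FOLLOW(P) on { '-' }: CONFLICT
  P → A: FIRST \ {ε} = { '*', '-' } — overlaps FOLLOW(P) on { '*', '-' }: CONFLICT
  P → * ;: FIRST \ {ε} = { '*' } — overlaps FOLLOW(P) on { '*' }: CONFLICT
  P → ε: FIRST \ {ε} = { } — this is the only nullable alternative, skip

A has no nullable alternative, so no FIRST/FOLLOW check is needed there.

So the grammar has 3 FIRST/FOLLOW conflicts (marked CONFLICT above).

Answer: Yes. P → '-' with FOLLOW(P) on { '-' }; P → A with FOLLOW(P) on { '*', '-' }; P → '*' ';' with FOLLOW(P) on { '*' }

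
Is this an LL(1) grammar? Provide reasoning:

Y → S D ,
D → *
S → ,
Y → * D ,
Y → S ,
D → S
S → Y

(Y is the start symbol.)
Relevant sets:
  FIRST(S) = { '*', ',' }
  FIRST(Y) = { '*', ',' }

For Y:
  PREDICT(Y → S D ',') = { '*', ',' }
  PREDICT(Y → '*' D ',') = { '*' }
  PREDICT(Y → S ',') = { '*', ',' }
For D:
  PREDICT(D → '*') = { '*' }
  PREDICT(D → S) = { '*', ',' }
For S:
  PREDICT(S → ',') = { ',' }
  PREDICT(S → Y) = { '*', ',' }

Conflict found: Predict set conflict for Y: { '*' }
The grammar is NOT LL(1).

Answer: No. Predict set conflict for Y: { '*' }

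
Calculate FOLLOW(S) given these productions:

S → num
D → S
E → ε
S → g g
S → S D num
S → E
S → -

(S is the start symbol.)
To compute FOLLOW(S), find every occurrence of S on a right-hand side N → α S β: add FIRST(β) \ {ε}, and if β is empty or nullable also add FOLLOW(N). Iterate to a fixed point.

S is the start symbol, so $ ∈ FOLLOW(S).
In D → S: S is at the end, add FOLLOW(D)
In S → S D num: S is followed by D num, add FIRST(D num) \ {ε} = { '-', 'g', 'num' }

The FOLLOW sets referred to above (computed the same way, to a fixed point):
  FOLLOW(D) = { 'num' }

Taking the union: FOLLOW(S) = { $, '-', 'g', 'num' }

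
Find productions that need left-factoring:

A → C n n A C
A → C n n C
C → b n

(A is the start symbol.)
Yes, A has productions with common prefix 'C n n'

Left-factoring is needed when two productions for the same non-terminal
share a common prefix on the right-hand side.

Productions for A:
  A → C n n A C
  A → C n n C

Found common prefix 'C n n' in productions for A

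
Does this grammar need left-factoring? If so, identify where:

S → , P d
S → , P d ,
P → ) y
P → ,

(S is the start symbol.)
Left-factoring is needed when two productions for the same non-terminal
share a common prefix on the right-hand side.

Productions for S:
  S → , P d
  S → , P d ,
Productions for P:
  P → ) y
  P → ,

Found common prefix ', P d' in productions for S

Answer: Yes, S has productions with common prefix ', P d'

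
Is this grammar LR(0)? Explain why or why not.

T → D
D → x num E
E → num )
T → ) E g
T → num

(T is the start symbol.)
A grammar is LR(0) if no state in the canonical LR(0) collection has:
  - both a shift item (dot before a terminal) and a complete item (shift-reduce conflict), or
  - two or more complete items (reduce-reduce conflict; the accept item [T' → T .] counts as a complete item here).

Augment with T' → T and build the canonical LR(0) collection (I0 = CLOSURE({[T' → . T]}), then GOTO on every symbol after a dot until no new states appear). It has 12 states:
  I0: { [D → . x num E], [T → . ) E g], [T → . D], [T → . num], [T' → . T] }  — shift
  I1: { [E → . num )], [T → ) . E g] }  — shift
  I2: { [T → D .] }  — reduce
  I3: { [T' → T .] }  — accept
  I4: { [T → num .] }  — reduce
  I5: { [D → x . num E] }  — shift
  I6: { [D → x num . E], [E → . num )] }  — shift
  I7: { [D → x num E .] }  — reduce
  I8: { [E → num . )] }  — shift
  I9: { [E → num ) .] }  — reduce
  I10: { [T → ) E . g] }  — shift
  I11: { [T → ) E g .] }  — reduce

Every state is either a pure shift/goto state or contains exactly one complete item and nothing to shift — no conflicts. The grammar is LR(0).

Answer: Yes, the grammar is LR(0)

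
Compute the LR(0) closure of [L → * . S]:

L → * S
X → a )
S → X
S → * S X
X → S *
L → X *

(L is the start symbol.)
To compute CLOSURE, for each item [A → α.Bβ] where B is a non-terminal, add [B → .γ] for all productions B → γ; repeat for the newly added items until nothing changes.

Start with: [L → * . S]
  [L → * . S] has the dot before S: add [S → . X], [S → . * S X]
  [S → . X] has the dot before X: add [X → . a )], [X → . S *]
No further items can be added.

CLOSURE = { [L → * . S], [S → . * S X], [S → . X], [X → . S *], [X → . a )] }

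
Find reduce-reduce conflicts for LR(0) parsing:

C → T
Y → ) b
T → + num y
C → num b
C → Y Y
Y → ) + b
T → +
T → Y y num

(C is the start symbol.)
No reduce-reduce conflicts

Augment with C' → C and build the canonical LR(0) collection (I0 = CLOSURE({[C' → . C]}), then GOTO on every symbol after a dot until no new states appear). It has 16 states:
  I0: { [C → . T], [C → . Y Y], [C → . num b], [C' → . C], [T → . + num y], [T → . +], [T → . Y y num], [Y → . ) + b], [Y → . ) b] }  — shift
  I1: { [Y → ) . + b], [Y → ) . b] }  — shift
  I2: { [T → + . num y], [T → + .] }  — shift, reduce
  I3: { [C' → C .] }  — accept
  I4: { [C → T .] }  — reduce
  I5: { [C → Y . Y], [T → Y . y num], [Y → . ) + b], [Y → . ) b] }  — shift
  I6: { [C → num . b] }  — shift
  I7: { [C → num b .] }  — reduce
  I8: { [C → Y Y .] }  — reduce
  I9: { [T → Y y . num] }  — shift
  I10: { [T → Y y num .] }  — reduce
  I11: { [T → + num . y] }  — shift
  I12: { [T → + num y .] }  — reduce
  I13: { [Y → ) + . b] }  — shift
  I14: { [Y → ) b .] }  — reduce
  I15: { [Y → ) + b .] }  — reduce

No state contains more than one complete item.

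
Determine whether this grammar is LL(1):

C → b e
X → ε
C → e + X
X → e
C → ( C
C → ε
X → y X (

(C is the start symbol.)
Relevant sets:
  FOLLOW(C) = { $ }
  FOLLOW(X) = { $, '(' }

For C:
  PREDICT(C → b e) = { 'b' }
  PREDICT(C → e '+' X) = { 'e' }
  PREDICT(C → '(' C) = { '(' }
  PREDICT(C → ε) = { $ }
For X:
  PREDICT(X → ε) = { $, '(' }
  PREDICT(X → e) = { 'e' }
  PREDICT(X → y X '(') = { 'y' }

All predict sets are disjoint. The grammar IS LL(1).

Answer: Yes, the grammar is LL(1).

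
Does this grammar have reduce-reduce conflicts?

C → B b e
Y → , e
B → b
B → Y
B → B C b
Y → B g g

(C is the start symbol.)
Augment with C' → C and build the canonical LR(0) collection (I0 = CLOSURE({[C' → . C]}), then GOTO on every symbol after a dot until no new states appear). It has 13 states:
  I0: { [B → . B C b], [B → . Y], [B → . b], [C → . B b e], [C' → . C], [Y → . , e], [Y → . B g g] }  — shift
  I1: { [Y → , . e] }  — shift
  I2: { [B → . B C b], [B → . Y], [B → . b], [B → B . C b], [C → . B b e], [C → B . b e], [Y → . , e], [Y → . B g g], [Y → B . g g] }  — shift
  I3: { [C' → C .] }  — accept
  I4: { [B → Y .] }  — reduce
  I5: { [B → b .] }  — reduce
  I6: { [B → B C . b] }  — shift
  I7: { [B → b .], [C → B b . e] }  — shift, reduce
  I8: { [Y → B g . g] }  — shift
  I9: { [Y → B g g .] }  — reduce
  I10: { [C → B b e .] }  — reduce
  I11: { [B → B C b .] }  — reduce
  I12: { [Y → , e .] }  — reduce

No state contains more than one complete item.

Answer: No reduce-reduce conflicts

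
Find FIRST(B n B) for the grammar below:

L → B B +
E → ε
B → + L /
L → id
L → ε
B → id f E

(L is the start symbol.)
FIRST sets of the non-terminals involved (from the grammar, by fixed-point iteration):
  FIRST(B) = { '+', 'id' }

To compute FIRST(B n B), process the symbols left to right:
Symbol B is a non-terminal. Add FIRST(B) \ {ε} = { '+', 'id' }
B is not nullable (ε ∉ FIRST(B)), so stop here.
FIRST(B n B) = { '+', 'id' }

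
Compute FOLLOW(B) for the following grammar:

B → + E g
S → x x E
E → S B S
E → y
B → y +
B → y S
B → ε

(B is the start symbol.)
{ $, 'x' }

B is the start symbol, so $ ∈ FOLLOW(B).
In E → S B S: B is followed by S, add FIRST(S) \ {ε} = { 'x' }

Taking the union: FOLLOW(B) = { $, 'x' }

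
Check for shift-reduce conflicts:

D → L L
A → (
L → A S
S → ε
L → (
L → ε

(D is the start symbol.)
Yes — I0: [L → .] vs [A → . (]; I4: [L → .] vs [A → . (]

A shift-reduce conflict occurs when an LR(0) state has both:
  - a complete (reduce) item [A → α .] (dot at the end), and
  - a shift item [B → β . c γ] (dot before a terminal).

Augment with D' → D and build the canonical LR(0) collection (I0 = CLOSURE({[D' → . D]}), then GOTO on every symbol after a dot until no new states appear). It has 7 states:
  I0: { [A → . (], [D → . L L], [D' → . D], [L → . (], [L → . A S], [L → .] }  — shift, reduce
  I1: { [A → ( .], [L → ( .] }  — 2 reduces
  I2: { [L → A . S], [S → .] }  — reduce
  I3: { [D' → D .] }  — accept
  I4: { [A → . (], [D → L . L], [L → . (], [L → . A S], [L → .] }  — shift, reduce
  I5: { [D → L L .] }  — reduce
  I6: { [L → A S .] }  — reduce

I0 contains reduce item [L → .] and shift items [A → . (], [L → . (] — shift-reduce conflict.
I4 contains reduce item [L → .] and shift items [A → . (], [L → . (] — shift-reduce conflict.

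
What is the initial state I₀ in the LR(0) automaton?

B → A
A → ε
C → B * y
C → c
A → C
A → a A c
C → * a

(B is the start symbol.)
First, augment the grammar with B' → B
I₀ = CLOSURE({ [B' → . B] }):
  [B' → . B] has the dot before B: add [B → . A]
  [B → . A] has the dot before A: add [A → .], [A → . C], [A → . a A c]
  [A → . C] has the dot before C: add [C → . B * y], [C → . c], [C → . * a]
No further items can be added.

I₀ = { [A → . C], [A → . a A c], [A → .], [B → . A], [B' → . B], [C → . * a], [C → . B * y], [C → . c] }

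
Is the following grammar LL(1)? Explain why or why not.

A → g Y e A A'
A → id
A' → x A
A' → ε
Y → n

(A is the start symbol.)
A grammar is LL(1) if for each non-terminal N with multiple productions, the predict sets of those productions are pairwise disjoint, where PREDICT(N → α) = (FIRST(α) \ {ε}) ∪ (FOLLOW(N) if α ⇒* ε).

Relevant sets:
  FOLLOW(A') = { $, 'x' }

For A:
  PREDICT(A → g Y e A A') = { 'g' }
  PREDICT(A → id) = { 'id' }
For A':
  PREDICT(A' → x A) = { 'x' }
  PREDICT(A' → ε) = { $, 'x' }
Y has a single production, so nothing to check there.

Conflict found: Predict set conflict for A': { 'x' }
The grammar is NOT LL(1).

Answer: No. Predict set conflict for A': { 'x' }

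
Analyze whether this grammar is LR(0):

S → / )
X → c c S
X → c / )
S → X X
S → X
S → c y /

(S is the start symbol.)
Augment with S' → S and build the canonical LR(0) collection (I0 = CLOSURE({[S' → . S]}), then GOTO on every symbol after a dot until no new states appear). It has 14 states:
  I0: { [S → . / )], [S → . X X], [S → . X], [S → . c y /], [S' → . S], [X → . c / )], [X → . c c S] }  — shift
  I1: { [S → / . )] }  — shift
  I2: { [S' → S .] }  — accept
  I3: { [S → X . X], [S → X .], [X → . c / )], [X → . c c S] }  — shift, reduce
  I4: { [S → c . y /], [X → c . / )], [X → c . c S] }  — shift
  I5: { [X → c / . )] }  — shift
  I6: { [S → . / )], [S → . X X], [S → . X], [S → . c y /], [X → . c / )], [X → . c c S], [X → c c . S] }  — shift
  I7: { [S → c y . /] }  — shift
  I8: { [S → c y / .] }  — reduce
  I9: { [X → c c S .] }  — reduce
  I10: { [X → c / ) .] }  — reduce
  I11: { [S → X X .] }  — reduce
  I12: { [X → c . / )], [X → c . c S] }  — shift
  I13: { [S → / ) .] }  — reduce

Conflict in state I3:
  Shift-reduce conflict between [S → X .] and [X → . c / )]
So the grammar is NOT LR(0).

Answer: No. Shift-reduce conflict between [S → X .] and [X → . c / )]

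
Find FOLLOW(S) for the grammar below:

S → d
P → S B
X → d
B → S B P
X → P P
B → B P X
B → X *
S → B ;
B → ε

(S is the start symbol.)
{ $, '*', ';', 'd' }

To compute FOLLOW(S), find every occurrence of S on a right-hand side N → α S β: add FIRST(β) \ {ε}, and if β is empty or nullable also add FOLLOW(N). Iterate to a fixed point.

S is the start symbol, so $ ∈ FOLLOW(S).
In P → S B: S is followed by B, add FIRST(B) \ {ε} = { ';', 'd' }
  B is nullable, so also add FOLLOW(P)
In B → S B P: S is followed by B P, add FIRST(B P) \ {ε} = { ';', 'd' }

The FOLLOW sets referred to above (computed the same way, to a fixed point):
  FOLLOW(P) = { '*', ';', 'd' }

Taking the union: FOLLOW(S) = { $, '*', ';', 'd' }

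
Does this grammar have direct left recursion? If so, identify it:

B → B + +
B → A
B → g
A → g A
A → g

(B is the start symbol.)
Yes, B is left-recursive

B → B + +: LEFT RECURSIVE (starts with B)
B → A: starts with A
B → g: starts with g
A → g A: starts with g
A → g: starts with g

The grammar has direct left recursion on: B.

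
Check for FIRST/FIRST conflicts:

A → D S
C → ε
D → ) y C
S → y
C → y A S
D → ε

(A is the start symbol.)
Productions for C:
  C → ε: FIRST = { ε }
  C → y A S: FIRST = { 'y' }
Productions for D:
  D → ) y C: FIRST = { ')' }
  D → ε: FIRST = { ε }
A, S have only one production, so no FIRST/FIRST conflict is possible there.

All alternatives of each non-terminal have pairwise disjoint FIRST sets.

Answer: No FIRST/FIRST conflicts.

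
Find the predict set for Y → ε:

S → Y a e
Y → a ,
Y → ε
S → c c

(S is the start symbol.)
{ 'a' }

PREDICT(Y → ε) = (FIRST(RHS) \ {ε}) ∪ (FOLLOW(Y) if ε ∈ FIRST(RHS), i.e. RHS ⇒* ε)
The right-hand side is ε (FIRST(ε) = { ε }), so the predict set is FOLLOW(Y) = { 'a' }
PREDICT(Y → ε) = { 'a' }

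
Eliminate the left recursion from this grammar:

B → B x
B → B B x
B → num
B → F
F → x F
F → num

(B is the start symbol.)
B → num B'
B → F B'
B' → x B'
B' → B x B'
B' → ε
F → x F
F → num

B is directly left-recursive. The standard transformation for
  A → A α₁ | ... | A α_m | β₁ | ... | β_n
is
  A  → β₁ A' | ... | β_n A'
  A' → α₁ A' | ... | α_m A' | ε

B → num becomes B → num B'
B → F becomes B → F B'
B → B x becomes B' → x B'
B → B B x becomes B' → B x B'
Add B' → ε

Productions for other non-terminals are unchanged:
  F → x F
  F → num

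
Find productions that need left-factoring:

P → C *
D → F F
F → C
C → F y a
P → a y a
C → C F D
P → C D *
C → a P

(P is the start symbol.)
Yes, P has productions with common prefix 'C'

Left-factoring is needed when two productions for the same non-terminal
share a common prefix on the right-hand side.

Productions for P:
  P → C *
  P → a y a
  P → C D *
Productions for C:
  C → F y a
  C → C F D
  C → a P

Found common prefix 'C' in productions for P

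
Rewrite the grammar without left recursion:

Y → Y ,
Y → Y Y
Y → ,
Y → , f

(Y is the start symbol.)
Y → , Y'
Y → , f Y'
Y' → , Y'
Y' → Y Y'
Y' → ε

Y is directly left-recursive. The standard transformation for
  A → A α₁ | ... | A α_m | β₁ | ... | β_n
is
  A  → β₁ A' | ... | β_n A'
  A' → α₁ A' | ... | α_m A' | ε

Y → , becomes Y → , Y'
Y → , f becomes Y → , f Y'
Y → Y , becomes Y' → , Y'
Y → Y Y becomes Y' → Y Y'
Add Y' → ε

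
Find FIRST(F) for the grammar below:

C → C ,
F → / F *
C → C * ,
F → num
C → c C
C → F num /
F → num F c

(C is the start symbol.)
{ '/', 'num' }

To compute FIRST(F), examine every production with F on the left-hand side, reading each right-hand side left to right until a non-nullable symbol is reached.

From F → / F *:
  - '/' is a terminal: add '/' and stop
From F → num:
  - num is a terminal: add 'num' and stop
From F → num F c:
  - num is a terminal: add 'num' and stop

Collecting: FIRST(F) = { '/', 'num' }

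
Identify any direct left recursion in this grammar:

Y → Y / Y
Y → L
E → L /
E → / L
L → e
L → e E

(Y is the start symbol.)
Direct left recursion occurs when N → N α for some non-terminal N (the right-hand side begins with the left-hand side itself).

Y → Y / Y: LEFT RECURSIVE (starts with Y)
Y → L: starts with L
E → L /: starts with L
E → / L: starts with '/'
L → e: starts with e
L → e E: starts with e

The grammar has direct left recursion on: Y.

Answer: Yes, Y is left-recursive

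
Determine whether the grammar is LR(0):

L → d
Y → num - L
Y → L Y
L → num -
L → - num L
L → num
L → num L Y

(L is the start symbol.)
No. Shift-reduce conflict between [L → num .] and [L → . - num L]

A grammar is LR(0) if no state in the canonical LR(0) collection has:
  - both a shift item (dot before a terminal) and a complete item (shift-reduce conflict), or
  - two or more complete items (reduce-reduce conflict; the accept item [L' → L .] counts as a complete item here).

Augment with L' → L and build the canonical LR(0) collection (I0 = CLOSURE({[L' → . L]}), then GOTO on every symbol after a dot until no new states appear). It has 17 states:
  I0: { [L → . - num L], [L → . d], [L → . num -], [L → . num L Y], [L → . num], [L' → . L] }  — shift
  I1: { [L → - . num L] }  — shift
  I2: { [L' → L .] }  — accept
  I3: { [L → d .] }  — reduce
  I4: { [L → . - num L], [L → . d], [L → . num -], [L → . num L Y], [L → . num], [L → num . -], [L → num . L Y], [L → num .] }  — shift, reduce
  I5: { [L → - . num L], [L → num - .] }  — shift, reduce
  I6: { [L → . - num L], [L → . d], [L → . num -], [L → . num L Y], [L → . num], [L → num L . Y], [Y → . L Y], [Y → . num - L] }  — shift
  I7: { [L → . - num L], [L → . d], [L → . num -], [L → . num L Y], [L → . num], [Y → . L Y], [Y → . num - L], [Y → L . Y] }  — shift
  I8: { [L → num L Y .] }  — reduce
  I9: { [L → . - num L], [L → . d], [L → . num -], [L → . num L Y], [L → . num], [L → num . -], [L → num . L Y], [L → num .], [Y → num . - L] }  — shift, reduce
  I10: { [L → - . num L], [L → . - num L], [L → . d], [L → . num -], [L → . num L Y], [L → . num], [L → num - .], [Y → num - . L] }  — shift, reduce
  I11: { [Y → num - L .] }  — reduce
  I12: { [L → - num . L], [L → . - num L], [L → . d], [L → . num -], [L → . num L Y], [L → . num], [L → num . -], [L → num . L Y], [L → num .] }  — shift, reduce
  I13: { [L → - num L .], [L → . - num L], [L → . d], [L → . num -], [L → . num L Y], [L → . num], [L → num L . Y], [Y → . L Y], [Y → . num - L] }  — shift, reduce
  I14: { [Y → L Y .] }  — reduce
  I15: { [L → - num . L], [L → . - num L], [L → . d], [L → . num -], [L → . num L Y], [L → . num] }  — shift
  I16: { [L → - num L .] }  — reduce

Conflict in state I4:
  Shift-reduce conflict between [L → num .] and [L → . - num L]
So the grammar is NOT LR(0).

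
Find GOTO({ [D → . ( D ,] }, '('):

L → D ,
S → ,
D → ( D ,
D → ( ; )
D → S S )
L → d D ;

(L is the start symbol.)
{ [D → ( . D ,], [D → . ( ; )], [D → . ( D ,], [D → . S S )], [S → . ,] }

GOTO(I, '(') = CLOSURE({ [A → αX.β] : [A → α.Xβ] ∈ I, X = '(' })

Items with dot before '(', with the dot advanced:
  [D → . ( D ,] → [D → ( . D ,]
Closure of the advanced items:
  [D → ( . D ,] has the dot before D: add [D → . ( D ,], [D → . ( ; )], [D → . S S )]
  [D → . S S )] has the dot before S: add [S → . ,]

GOTO = { [D → ( . D ,], [D → . ( ; )], [D → . ( D ,], [D → . S S )], [S → . ,] }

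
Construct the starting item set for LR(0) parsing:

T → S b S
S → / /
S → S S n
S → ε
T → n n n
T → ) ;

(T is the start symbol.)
{ [S → . / /], [S → . S S n], [S → .], [T → . ) ;], [T → . S b S], [T → . n n n], [T' → . T] }

First, augment the grammar with T' → T
I₀ = CLOSURE({ [T' → . T] }):
  [T' → . T] has the dot before T: add [T → . S b S], [T → . n n n], [T → . ) ;]
  [T → . S b S] has the dot before S: add [S → . / /], [S → . S S n], [S → .]
No further items can be added.

I₀ = { [S → . / /], [S → . S S n], [S → .], [T → . ) ;], [T → . S b S], [T → . n n n], [T' → . T] }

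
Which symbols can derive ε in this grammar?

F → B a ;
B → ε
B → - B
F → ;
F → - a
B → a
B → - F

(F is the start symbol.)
ε-productions: B → ε
So B is immediately nullable.
No further non-terminal can be added: every production for the remaining non-terminals contains a terminal or a non-nullable non-terminal.
Nullable = { 'B' }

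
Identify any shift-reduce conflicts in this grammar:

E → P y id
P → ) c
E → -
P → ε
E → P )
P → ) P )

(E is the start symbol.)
Yes — I0: [P → .] vs [E → . -]; I1: [P → .] vs [P → . ) P )]

A shift-reduce conflict occurs when an LR(0) state has both:
  - a complete (reduce) item [A → α .] (dot at the end), and
  - a shift item [B → β . c γ] (dot before a terminal).

Augment with E' → E and build the canonical LR(0) collection (I0 = CLOSURE({[E' → . E]}), then GOTO on every symbol after a dot until no new states appear). It has 11 states:
  I0: { [E → . -], [E → . P )], [E → . P y id], [E' → . E], [P → . ) P )], [P → . ) c], [P → .] }  — shift, reduce
  I1: { [P → ) . P )], [P → ) . c], [P → . ) P )], [P → . ) c], [P → .] }  — shift, reduce
  I2: { [E → - .] }  — reduce
  I3: { [E' → E .] }  — accept
  I4: { [E → P . )], [E → P . y id] }  — shift
  I5: { [E → P ) .] }  — reduce
  I6: { [E → P y . id] }  — shift
  I7: { [E → P y id .] }  — reduce
  I8: { [P → ) P . )] }  — shift
  I9: { [P → ) c .] }  — reduce
  I10: { [P → ) P ) .] }  — reduce

I0 contains reduce item [P → .] and shift items [E → . -], [P → . ) P )], [P → . ) c] — shift-reduce conflict.
I1 contains reduce item [P → .] and shift items [P → . ) P )], [P → . ) c], [P → ) . c] — shift-reduce conflict.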